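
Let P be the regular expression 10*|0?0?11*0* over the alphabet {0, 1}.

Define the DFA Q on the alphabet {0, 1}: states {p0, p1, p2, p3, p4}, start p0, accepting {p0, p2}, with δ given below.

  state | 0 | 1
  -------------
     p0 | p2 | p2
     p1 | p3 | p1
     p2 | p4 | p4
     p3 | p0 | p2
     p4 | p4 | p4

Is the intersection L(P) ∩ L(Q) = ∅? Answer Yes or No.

No

The string 1 is accepted by both P and Q.
Hence L(P) ∩ L(Q) ≠ ∅.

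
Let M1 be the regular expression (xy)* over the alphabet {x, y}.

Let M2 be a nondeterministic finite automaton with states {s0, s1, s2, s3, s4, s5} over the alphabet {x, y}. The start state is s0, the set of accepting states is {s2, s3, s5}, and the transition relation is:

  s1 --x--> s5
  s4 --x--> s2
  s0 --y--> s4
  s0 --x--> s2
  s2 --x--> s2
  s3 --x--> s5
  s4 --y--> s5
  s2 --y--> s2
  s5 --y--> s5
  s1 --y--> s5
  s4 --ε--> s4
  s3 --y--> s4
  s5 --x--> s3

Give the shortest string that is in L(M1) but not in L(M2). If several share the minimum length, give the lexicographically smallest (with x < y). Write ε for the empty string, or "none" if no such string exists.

The empty string ε is accepted by M1 but not by M2.
Since ε is the unique shortest string, it is the required witness.

ε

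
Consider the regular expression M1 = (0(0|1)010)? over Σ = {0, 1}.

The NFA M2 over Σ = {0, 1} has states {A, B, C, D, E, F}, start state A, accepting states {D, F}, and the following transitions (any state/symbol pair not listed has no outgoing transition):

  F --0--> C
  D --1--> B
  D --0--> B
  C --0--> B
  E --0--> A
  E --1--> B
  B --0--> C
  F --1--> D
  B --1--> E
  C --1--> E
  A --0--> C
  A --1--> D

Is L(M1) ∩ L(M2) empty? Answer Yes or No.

Yes

Converting the expression M1 to a DFA (subset construction, then merging equivalent states) gives the minimal DFA with states {r0, r1, r2, r3, r4, r5, r6}, start state r0, accepting states {r0, r6} and transitions r0: 0→r1, 1→r2; r1: 0→r3, 1→r3; r2: 0→r2, 1→r2; r3: 0→r4, 1→r2; r4: 0→r2, 1→r5; r5: 0→r6, 1→r2; r6: 0→r2, 1→r2.
Exploring the product automaton M1 × M2 from the start pair (r0, A), following both machines on each input symbol, reaches 15 state pairs: (r0, A), (r1, C), (r2, D), (r3, B), (r3, E), (r2, B), (r4, C), (r2, E), (r4, A), (r2, C), (r5, E), (r2, A), (r5, D), (r6, A), (r6, B).
M1 accepts in {r0, r6} and M2 accepts in {D, F}; no reachable pair has both components accepting, so no string drives both machines to acceptance simultaneously and L(M1) ∩ L(M2) = ∅.
So no string is accepted by both, and the intersection is empty.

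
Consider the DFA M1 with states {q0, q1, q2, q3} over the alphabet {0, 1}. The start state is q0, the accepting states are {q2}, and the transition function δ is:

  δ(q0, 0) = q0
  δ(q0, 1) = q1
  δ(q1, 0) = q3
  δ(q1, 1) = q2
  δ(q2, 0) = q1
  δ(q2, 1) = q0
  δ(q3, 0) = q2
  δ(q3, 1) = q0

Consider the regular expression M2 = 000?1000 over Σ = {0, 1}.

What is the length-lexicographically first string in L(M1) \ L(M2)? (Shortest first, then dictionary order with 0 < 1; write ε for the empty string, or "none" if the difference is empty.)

11

The string 11 is accepted by M1 but not by M2.
No shorter string lies in the difference, and 11 is the lexicographically first length-2 string in L(M1) \ L(M2).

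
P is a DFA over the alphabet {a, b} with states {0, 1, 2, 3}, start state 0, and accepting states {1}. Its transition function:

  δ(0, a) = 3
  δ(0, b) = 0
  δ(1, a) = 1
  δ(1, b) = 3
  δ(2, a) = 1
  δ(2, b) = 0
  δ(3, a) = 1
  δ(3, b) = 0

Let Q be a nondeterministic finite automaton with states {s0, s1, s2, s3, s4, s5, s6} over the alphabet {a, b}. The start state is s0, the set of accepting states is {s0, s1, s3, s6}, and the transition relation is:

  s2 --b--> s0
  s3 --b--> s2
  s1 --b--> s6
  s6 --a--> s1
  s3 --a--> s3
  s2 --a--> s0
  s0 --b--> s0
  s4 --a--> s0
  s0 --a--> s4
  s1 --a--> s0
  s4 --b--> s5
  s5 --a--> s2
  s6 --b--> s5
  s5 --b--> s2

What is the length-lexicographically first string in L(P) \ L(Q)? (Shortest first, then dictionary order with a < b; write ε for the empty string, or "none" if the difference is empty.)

aaa

The string aaa is accepted by P but not by Q.
No shorter string lies in the difference, and aaa is the lexicographically first length-3 string in L(P) \ L(Q).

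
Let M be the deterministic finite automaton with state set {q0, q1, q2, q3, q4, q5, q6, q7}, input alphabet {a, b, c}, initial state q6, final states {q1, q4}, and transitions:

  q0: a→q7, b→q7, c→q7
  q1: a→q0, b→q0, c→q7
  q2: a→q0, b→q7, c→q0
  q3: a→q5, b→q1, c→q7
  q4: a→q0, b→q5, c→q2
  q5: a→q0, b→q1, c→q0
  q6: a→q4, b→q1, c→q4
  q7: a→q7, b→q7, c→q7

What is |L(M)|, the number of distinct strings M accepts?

The useful subgraph on states {q1, q4, q5, q6} is acyclic, so L(M) is finite; the longest accepting path visits 4 useful states, giving maximum string length 3.
Counting accepting paths from q6 by length: 3 of length 1, 2 of length 3. Total 5.

5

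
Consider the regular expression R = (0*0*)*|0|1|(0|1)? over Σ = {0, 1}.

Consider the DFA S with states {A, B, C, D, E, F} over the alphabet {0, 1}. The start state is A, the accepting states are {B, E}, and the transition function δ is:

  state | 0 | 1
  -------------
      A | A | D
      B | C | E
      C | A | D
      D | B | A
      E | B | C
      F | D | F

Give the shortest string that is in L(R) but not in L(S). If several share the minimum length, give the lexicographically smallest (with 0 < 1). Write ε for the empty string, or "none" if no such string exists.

ε

The empty string ε is accepted by R but not by S.
Since ε is the unique shortest string, it is the required witness.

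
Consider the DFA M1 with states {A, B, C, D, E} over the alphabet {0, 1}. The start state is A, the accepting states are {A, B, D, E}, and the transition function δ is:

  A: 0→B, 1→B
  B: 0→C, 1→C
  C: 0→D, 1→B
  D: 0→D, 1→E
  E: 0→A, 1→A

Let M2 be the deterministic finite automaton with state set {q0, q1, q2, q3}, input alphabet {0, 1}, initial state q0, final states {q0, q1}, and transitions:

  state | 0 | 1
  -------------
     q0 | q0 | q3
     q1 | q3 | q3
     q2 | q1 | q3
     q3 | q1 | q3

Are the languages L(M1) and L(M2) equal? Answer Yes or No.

The string 1 is accepted by M1 but rejected by M2.
So L(M1) ≠ L(M2).

No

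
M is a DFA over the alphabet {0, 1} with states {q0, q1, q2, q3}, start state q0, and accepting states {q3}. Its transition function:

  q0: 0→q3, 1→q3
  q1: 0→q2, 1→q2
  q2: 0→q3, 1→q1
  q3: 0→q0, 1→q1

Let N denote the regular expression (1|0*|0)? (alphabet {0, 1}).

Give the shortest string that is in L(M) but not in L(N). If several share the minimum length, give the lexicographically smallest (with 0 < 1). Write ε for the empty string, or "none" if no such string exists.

The string 001 is accepted by M but not by N.
No shorter string lies in the difference, and 001 is the lexicographically first length-3 string in L(M) \ L(N).

001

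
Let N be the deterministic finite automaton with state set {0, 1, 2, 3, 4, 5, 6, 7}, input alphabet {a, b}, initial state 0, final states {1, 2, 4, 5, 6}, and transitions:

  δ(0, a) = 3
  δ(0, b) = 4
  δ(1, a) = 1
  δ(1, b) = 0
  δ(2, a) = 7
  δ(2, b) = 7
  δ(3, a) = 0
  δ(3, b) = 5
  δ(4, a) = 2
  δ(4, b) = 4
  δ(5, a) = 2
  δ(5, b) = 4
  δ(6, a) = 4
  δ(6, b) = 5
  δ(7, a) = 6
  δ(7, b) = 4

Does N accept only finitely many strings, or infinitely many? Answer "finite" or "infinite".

infinite

State 0 is reachable from the start and can reach an accepting state, and it lies on the cycle 0 → 3 → 0.
Traversing that cycle any number of times yields accepted strings of unbounded length, so the language is infinite.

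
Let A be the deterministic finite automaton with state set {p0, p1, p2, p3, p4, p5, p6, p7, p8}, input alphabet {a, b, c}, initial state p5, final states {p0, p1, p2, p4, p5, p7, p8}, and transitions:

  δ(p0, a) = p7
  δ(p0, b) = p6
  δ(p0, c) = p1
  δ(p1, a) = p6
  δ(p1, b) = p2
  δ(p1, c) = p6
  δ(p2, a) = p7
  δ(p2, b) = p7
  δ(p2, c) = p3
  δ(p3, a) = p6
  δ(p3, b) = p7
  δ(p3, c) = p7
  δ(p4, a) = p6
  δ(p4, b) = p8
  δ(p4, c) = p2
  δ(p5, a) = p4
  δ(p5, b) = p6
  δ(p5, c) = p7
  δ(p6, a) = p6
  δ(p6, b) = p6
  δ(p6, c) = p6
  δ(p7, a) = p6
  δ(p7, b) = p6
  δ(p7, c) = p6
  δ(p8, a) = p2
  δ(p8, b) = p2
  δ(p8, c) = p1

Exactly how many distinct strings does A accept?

The useful subgraph on states {p1, p2, p3, p4, p5, p7, p8} is acyclic, so L(A) is finite; the longest accepting path visits 7 useful states, giving maximum string length 6.
Counting accepting paths from p5 by length: 1 of length 0, 2 of length 1, 2 of length 2, 5 of length 3, 7 of length 4, 6 of length 5, 2 of length 6. Total 25.

25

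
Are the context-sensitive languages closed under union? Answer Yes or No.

Yes

A linear-bounded automaton can nondeterministically choose to simulate the LBA for L₁ or the LBA for L₂; equivalently, with disjoint nonterminals, S → S₁ | S₂ added to two noncontracting grammars is still noncontracting.
So the context-sensitive languages are closed under union.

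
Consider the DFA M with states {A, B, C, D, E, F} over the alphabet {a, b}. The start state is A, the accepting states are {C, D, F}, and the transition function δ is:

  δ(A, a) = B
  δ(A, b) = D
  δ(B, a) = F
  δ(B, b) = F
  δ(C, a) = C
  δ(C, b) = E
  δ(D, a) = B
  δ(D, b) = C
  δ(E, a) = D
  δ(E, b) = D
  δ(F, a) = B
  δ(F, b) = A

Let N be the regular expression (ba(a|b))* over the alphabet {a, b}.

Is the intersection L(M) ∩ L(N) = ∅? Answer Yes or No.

No

The string baa is accepted by both M and N.
Hence L(M) ∩ L(N) ≠ ∅.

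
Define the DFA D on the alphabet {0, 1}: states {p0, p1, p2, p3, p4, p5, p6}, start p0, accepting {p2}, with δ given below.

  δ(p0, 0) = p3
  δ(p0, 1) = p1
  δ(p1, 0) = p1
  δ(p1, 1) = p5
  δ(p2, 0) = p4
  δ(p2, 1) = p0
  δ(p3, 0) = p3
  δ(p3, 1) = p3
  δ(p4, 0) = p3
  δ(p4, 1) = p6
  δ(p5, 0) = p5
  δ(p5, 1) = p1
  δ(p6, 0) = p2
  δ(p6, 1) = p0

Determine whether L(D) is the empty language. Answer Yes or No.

Yes

The states reachable from the start state are {p0, p1, p3, p5}.
None of the accepting states {p2} is reachable, so no string is accepted and L(D) = ∅.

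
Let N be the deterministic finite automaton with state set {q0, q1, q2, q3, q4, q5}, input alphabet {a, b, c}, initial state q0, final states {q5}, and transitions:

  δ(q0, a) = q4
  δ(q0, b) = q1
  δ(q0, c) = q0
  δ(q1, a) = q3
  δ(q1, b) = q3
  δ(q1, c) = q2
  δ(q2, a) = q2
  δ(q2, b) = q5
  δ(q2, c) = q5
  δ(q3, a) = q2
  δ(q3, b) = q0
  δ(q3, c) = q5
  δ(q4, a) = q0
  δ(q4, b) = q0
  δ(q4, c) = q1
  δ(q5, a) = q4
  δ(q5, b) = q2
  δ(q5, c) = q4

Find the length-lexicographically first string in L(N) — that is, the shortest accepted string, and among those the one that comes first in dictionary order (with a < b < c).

bac

A breadth-first search from q0 reaches an accepting state first via the path q0 → q1 → q3 → q5 on input bac.
No string of length < 3 is accepted (BFS exhausts all shorter strings without reaching an accepting state), and bac is the lexicographically least accepting string of length 3.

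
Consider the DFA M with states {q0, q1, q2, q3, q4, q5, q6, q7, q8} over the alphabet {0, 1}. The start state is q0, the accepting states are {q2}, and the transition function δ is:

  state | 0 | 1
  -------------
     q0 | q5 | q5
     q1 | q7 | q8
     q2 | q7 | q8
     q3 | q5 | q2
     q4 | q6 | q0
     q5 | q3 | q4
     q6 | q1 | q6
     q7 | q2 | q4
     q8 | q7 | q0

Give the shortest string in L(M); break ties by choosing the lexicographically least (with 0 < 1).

A breadth-first search from q0 reaches an accepting state first via the path q0 → q5 → q3 → q2 on input 001.
No string of length < 3 is accepted (BFS exhausts all shorter strings without reaching an accepting state), and 001 is the lexicographically least accepting string of length 3.

001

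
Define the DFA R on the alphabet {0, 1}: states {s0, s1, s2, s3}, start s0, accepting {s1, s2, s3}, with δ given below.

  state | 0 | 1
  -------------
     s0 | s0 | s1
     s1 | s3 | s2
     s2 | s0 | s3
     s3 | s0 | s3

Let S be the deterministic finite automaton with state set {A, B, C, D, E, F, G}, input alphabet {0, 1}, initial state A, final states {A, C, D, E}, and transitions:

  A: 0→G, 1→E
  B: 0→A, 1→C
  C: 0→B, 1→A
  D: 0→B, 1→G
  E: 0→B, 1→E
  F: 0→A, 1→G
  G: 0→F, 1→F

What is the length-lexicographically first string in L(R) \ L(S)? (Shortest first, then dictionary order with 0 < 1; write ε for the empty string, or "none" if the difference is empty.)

The string 01 is accepted by R but not by S.
No shorter string lies in the difference, and 01 is the lexicographically first length-2 string in L(R) \ L(S).

01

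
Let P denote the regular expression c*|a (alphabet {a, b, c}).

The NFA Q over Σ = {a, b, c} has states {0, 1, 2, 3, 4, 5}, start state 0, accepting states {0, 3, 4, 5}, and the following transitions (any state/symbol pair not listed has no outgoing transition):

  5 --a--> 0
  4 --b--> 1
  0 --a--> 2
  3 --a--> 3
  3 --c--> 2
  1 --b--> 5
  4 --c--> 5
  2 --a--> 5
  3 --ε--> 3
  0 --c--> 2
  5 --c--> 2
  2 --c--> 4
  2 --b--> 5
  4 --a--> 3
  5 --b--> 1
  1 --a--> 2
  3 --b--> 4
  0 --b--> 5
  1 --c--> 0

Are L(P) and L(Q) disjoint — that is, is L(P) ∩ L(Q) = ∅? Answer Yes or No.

The empty string ε is accepted by both P and Q.
Hence L(P) ∩ L(Q) ≠ ∅.

No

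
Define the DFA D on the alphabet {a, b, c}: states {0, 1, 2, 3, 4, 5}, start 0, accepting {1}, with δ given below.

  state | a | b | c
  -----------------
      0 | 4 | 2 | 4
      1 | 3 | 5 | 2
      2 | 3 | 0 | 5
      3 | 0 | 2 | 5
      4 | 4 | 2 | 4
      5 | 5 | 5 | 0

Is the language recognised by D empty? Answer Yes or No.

Yes

The states reachable from the start state are {0, 2, 3, 4, 5}.
None of the accepting states {1} is reachable, so no string is accepted and L(D) = ∅.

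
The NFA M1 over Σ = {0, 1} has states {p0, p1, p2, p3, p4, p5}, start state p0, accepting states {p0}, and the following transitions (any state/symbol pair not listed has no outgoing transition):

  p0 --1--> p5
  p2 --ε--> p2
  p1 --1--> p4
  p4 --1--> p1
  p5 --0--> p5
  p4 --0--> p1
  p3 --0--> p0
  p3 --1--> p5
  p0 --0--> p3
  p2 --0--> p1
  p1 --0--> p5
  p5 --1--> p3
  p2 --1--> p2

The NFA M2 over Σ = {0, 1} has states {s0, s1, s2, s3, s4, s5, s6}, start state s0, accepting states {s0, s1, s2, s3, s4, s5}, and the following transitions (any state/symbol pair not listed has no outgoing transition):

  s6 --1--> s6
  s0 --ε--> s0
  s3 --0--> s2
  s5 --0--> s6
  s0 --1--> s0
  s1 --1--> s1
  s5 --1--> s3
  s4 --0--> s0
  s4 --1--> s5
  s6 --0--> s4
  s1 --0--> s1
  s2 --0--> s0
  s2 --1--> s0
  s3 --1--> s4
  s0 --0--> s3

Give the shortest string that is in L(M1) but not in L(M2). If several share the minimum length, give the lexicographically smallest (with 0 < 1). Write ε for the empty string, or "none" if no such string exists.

0110

The string 0110 is accepted by M1 but not by M2.
No shorter string lies in the difference, and 0110 is the lexicographically first length-4 string in L(M1) \ L(M2).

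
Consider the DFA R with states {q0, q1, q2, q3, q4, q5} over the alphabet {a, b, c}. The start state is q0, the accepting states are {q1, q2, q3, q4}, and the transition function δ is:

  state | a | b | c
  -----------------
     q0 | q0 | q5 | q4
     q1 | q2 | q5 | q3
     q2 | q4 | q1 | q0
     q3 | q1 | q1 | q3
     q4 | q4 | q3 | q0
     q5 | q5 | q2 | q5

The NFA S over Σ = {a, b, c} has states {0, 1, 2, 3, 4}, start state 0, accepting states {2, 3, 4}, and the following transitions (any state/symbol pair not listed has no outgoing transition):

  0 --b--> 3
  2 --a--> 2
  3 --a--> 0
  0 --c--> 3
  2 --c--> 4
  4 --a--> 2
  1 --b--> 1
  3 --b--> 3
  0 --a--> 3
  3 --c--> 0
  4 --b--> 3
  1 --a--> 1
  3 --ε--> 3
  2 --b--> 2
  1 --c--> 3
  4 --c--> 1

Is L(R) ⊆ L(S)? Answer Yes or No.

The string ac is in L(R) but not in L(S).
So L(R) ⊄ L(S).

No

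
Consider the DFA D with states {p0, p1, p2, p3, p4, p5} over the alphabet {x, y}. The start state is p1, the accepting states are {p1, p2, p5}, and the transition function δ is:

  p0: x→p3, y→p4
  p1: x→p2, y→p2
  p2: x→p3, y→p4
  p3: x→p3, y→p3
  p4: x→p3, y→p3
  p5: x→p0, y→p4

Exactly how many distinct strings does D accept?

3

The useful subgraph on states {p1, p2} is acyclic, so L(D) is finite; the longest accepting path visits 2 useful states, giving maximum string length 1.
Counting accepting paths from p1 by length: 1 of length 0, 2 of length 1. Total 3.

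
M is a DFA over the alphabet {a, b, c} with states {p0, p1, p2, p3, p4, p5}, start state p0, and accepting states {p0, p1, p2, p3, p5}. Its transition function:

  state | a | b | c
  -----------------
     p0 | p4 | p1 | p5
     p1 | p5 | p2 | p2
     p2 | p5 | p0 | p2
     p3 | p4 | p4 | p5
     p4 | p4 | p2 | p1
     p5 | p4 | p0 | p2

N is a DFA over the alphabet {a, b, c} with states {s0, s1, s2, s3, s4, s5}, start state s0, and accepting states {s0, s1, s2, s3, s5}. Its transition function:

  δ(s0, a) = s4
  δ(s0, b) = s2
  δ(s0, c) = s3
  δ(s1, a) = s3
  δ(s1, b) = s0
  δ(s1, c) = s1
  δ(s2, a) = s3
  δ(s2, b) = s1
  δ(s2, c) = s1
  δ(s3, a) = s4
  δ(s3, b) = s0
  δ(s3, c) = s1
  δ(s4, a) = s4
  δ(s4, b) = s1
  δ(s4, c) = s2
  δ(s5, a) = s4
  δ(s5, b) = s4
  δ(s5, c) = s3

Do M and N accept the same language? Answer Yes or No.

Exploring the product automaton M × N from the start pair (p0, s0), following both machines on each input symbol, reaches 5 state pairs: (p0, s0), (p4, s4), (p1, s2), (p5, s3), (p2, s1).
M accepts in {p0, p1, p2, p3, p5} and N accepts in {s0, s1, s2, s3, s5}. In every reachable pair the two components are either both accepting — (p0, s0), (p1, s2), (p5, s3), (p2, s1) — or both non-accepting, so no string is accepted by exactly one of the machines: L(M) \ L(N) and L(N) \ L(M) are both empty.
Hence every string is accepted by M iff it is accepted by N, and the two languages coincide.

Yes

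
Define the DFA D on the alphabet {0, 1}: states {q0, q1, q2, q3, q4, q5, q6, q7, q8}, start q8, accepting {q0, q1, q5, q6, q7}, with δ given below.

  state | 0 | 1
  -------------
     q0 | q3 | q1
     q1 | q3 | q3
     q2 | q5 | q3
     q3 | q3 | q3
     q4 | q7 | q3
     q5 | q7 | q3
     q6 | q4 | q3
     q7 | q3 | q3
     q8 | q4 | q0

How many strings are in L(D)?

3

The useful subgraph on states {q0, q1, q4, q7, q8} is acyclic, so L(D) is finite; the longest accepting path visits 3 useful states, giving maximum string length 2.
Counting accepting paths from q8 by length: 1 of length 1, 2 of length 2. Total 3.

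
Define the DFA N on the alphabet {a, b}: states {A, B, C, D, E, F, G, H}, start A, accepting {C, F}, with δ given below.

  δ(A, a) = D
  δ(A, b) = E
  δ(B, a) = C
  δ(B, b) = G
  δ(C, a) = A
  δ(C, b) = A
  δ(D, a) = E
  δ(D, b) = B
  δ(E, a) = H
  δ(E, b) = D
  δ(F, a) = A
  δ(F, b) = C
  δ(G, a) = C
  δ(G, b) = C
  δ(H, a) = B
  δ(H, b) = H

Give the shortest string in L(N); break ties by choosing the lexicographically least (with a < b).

A breadth-first search from A reaches an accepting state first via the path A → D → B → C on input aba.
No string of length < 3 is accepted (BFS exhausts all shorter strings without reaching an accepting state), and aba is the lexicographically least accepting string of length 3.

aba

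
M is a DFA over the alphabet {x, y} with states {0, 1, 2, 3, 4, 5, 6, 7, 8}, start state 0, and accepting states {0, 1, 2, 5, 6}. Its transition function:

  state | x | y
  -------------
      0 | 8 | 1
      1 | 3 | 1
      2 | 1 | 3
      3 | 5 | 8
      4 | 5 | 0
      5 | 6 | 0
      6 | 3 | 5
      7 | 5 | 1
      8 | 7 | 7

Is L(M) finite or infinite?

infinite

State 1 is reachable from the start and can reach an accepting state, and it lies on the cycle 1 → 1.
Traversing that cycle any number of times yields accepted strings of unbounded length, so the language is infinite.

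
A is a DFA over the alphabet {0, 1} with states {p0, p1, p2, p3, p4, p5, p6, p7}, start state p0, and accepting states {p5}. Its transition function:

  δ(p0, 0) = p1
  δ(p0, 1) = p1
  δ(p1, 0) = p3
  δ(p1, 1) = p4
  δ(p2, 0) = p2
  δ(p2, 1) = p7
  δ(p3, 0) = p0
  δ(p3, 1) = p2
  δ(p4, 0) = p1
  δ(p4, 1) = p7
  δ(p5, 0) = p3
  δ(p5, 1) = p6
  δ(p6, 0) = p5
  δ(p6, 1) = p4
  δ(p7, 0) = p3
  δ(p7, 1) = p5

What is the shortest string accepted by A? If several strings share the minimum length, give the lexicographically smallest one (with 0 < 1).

0111

A breadth-first search from p0 reaches an accepting state first via the path p0 → p1 → p4 → p7 → p5 on input 0111.
No string of length < 4 is accepted (BFS exhausts all shorter strings without reaching an accepting state), and 0111 is the lexicographically least accepting string of length 4.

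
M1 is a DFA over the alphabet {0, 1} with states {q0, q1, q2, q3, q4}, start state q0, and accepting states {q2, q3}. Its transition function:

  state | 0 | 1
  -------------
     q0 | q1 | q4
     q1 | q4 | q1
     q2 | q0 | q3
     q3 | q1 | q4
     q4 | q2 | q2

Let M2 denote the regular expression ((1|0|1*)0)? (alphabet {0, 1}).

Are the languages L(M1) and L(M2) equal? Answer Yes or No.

The string 11 is accepted by M1 but rejected by M2.
So L(M1) ≠ L(M2).

No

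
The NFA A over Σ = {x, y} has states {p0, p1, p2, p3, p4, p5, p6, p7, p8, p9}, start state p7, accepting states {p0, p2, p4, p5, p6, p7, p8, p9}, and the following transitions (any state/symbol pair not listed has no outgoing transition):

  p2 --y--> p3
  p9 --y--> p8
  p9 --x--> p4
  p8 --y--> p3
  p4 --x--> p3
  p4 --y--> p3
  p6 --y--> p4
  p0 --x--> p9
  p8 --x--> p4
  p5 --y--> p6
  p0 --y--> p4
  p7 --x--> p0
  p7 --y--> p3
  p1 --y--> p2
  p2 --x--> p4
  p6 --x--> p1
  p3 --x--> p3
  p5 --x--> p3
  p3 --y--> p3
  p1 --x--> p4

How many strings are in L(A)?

7

The useful subgraph on states {p0, p4, p7, p8, p9} is acyclic, so L(A) is finite; the longest accepting path visits 5 useful states, giving maximum string length 4.
Counting accepting paths from p7 by length: 1 of length 0, 1 of length 1, 2 of length 2, 2 of length 3, 1 of length 4. Total 7.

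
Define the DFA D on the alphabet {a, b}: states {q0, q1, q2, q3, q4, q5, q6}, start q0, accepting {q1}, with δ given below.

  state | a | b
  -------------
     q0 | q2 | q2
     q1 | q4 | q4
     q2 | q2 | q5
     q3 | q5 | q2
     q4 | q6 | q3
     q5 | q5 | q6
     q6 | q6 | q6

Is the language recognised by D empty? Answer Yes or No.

Yes

The states reachable from the start state are {q0, q2, q5, q6}.
None of the accepting states {q1} is reachable, so no string is accepted and L(D) = ∅.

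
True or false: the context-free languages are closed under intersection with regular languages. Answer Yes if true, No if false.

Yes

Run a PDA for the context-free language and a DFA for the regular one in parallel (product of finite controls, the PDA's stack unchanged, the DFA advancing only on input moves); the product PDA accepts exactly the intersection. (Intersection of two CFLs, by contrast, can fail to be context-free.)
So the context-free languages are closed under intersection with a regular language.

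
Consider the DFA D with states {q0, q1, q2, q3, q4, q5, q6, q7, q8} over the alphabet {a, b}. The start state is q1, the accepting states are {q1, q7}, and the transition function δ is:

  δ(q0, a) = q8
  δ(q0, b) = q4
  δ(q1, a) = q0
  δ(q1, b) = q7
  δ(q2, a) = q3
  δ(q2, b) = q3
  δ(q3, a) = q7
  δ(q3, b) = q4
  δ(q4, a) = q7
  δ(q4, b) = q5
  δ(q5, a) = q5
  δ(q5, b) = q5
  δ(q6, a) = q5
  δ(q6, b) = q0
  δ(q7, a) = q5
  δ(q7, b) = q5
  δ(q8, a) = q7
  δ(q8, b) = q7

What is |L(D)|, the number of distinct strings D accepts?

5

The useful subgraph on states {q0, q1, q4, q7, q8} is acyclic, so L(D) is finite; the longest accepting path visits 4 useful states, giving maximum string length 3.
Counting accepting paths from q1 by length: 1 of length 0, 1 of length 1, 3 of length 3. Total 5.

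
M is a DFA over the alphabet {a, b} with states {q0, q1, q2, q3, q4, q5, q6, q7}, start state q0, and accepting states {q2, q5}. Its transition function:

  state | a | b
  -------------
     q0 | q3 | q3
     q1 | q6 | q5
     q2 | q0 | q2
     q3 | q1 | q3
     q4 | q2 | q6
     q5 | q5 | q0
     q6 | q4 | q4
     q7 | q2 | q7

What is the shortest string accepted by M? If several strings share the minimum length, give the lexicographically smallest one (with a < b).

A breadth-first search from q0 reaches an accepting state first via the path q0 → q3 → q1 → q5 on input aab.
No string of length < 3 is accepted (BFS exhausts all shorter strings without reaching an accepting state), and aab is the lexicographically least accepting string of length 3.

aab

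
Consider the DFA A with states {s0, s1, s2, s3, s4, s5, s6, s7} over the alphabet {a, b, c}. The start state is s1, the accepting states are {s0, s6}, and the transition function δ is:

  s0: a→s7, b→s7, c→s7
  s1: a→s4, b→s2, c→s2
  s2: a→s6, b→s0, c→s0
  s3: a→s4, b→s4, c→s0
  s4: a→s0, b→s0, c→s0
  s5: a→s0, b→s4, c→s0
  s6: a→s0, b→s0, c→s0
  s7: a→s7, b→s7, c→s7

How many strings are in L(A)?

15

The useful subgraph on states {s0, s1, s2, s4, s6} is acyclic, so L(A) is finite; the longest accepting path visits 4 useful states, giving maximum string length 3.
Counting accepting paths from s1 by length: 9 of length 2, 6 of length 3. Total 15.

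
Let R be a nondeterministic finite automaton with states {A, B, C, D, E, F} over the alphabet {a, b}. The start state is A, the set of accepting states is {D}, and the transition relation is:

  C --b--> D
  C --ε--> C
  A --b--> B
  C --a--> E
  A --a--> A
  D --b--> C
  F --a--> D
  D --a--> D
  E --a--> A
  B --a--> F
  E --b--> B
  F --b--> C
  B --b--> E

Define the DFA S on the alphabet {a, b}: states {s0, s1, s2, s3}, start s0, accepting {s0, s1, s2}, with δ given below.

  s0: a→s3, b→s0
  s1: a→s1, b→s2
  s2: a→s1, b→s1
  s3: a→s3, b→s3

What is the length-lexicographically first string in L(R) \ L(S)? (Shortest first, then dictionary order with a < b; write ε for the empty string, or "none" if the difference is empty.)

baa

The string baa is accepted by R but not by S.
No shorter string lies in the difference, and baa is the lexicographically first length-3 string in L(R) \ L(S).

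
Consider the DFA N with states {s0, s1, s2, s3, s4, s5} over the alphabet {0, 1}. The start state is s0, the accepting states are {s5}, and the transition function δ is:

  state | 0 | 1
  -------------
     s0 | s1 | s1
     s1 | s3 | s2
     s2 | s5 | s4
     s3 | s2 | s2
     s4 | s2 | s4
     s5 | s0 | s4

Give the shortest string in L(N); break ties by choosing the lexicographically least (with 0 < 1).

A breadth-first search from s0 reaches an accepting state first via the path s0 → s1 → s2 → s5 on input 010.
No string of length < 3 is accepted (BFS exhausts all shorter strings without reaching an accepting state), and 010 is the lexicographically least accepting string of length 3.

010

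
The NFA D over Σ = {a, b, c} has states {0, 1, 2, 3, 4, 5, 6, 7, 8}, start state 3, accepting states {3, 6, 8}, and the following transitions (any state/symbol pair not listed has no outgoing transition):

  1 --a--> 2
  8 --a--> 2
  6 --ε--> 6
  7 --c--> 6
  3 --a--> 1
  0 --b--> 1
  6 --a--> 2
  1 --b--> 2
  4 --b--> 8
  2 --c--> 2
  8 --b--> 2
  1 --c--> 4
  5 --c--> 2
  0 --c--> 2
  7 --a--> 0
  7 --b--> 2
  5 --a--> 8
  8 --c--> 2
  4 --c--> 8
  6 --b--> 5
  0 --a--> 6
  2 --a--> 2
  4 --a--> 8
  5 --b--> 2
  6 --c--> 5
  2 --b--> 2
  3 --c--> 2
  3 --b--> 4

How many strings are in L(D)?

The useful subgraph on states {1, 3, 4, 8} is acyclic, so L(D) is finite; the longest accepting path visits 4 useful states, giving maximum string length 3.
Counting accepting paths from 3 by length: 1 of length 0, 3 of length 2, 3 of length 3. Total 7.

7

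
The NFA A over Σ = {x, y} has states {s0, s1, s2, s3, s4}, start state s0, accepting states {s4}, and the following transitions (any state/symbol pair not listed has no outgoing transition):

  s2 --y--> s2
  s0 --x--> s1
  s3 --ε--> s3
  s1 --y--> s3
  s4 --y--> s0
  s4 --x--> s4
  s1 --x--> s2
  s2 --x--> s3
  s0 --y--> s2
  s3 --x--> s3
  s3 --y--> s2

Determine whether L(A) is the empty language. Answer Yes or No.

Yes

The states reachable from the start state are {s0, s1, s2, s3}.
None of the accepting states {s4} is reachable, so no string is accepted and L(A) = ∅.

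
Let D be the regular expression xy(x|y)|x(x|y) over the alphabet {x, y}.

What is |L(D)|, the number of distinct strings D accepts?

The expression has no Kleene star, so L(D) is finite. Expanding the alternatives gives {xx, xy, xyx, xyy}.
That is 2 of length 2, 2 of length 3: 4 strings in all.

4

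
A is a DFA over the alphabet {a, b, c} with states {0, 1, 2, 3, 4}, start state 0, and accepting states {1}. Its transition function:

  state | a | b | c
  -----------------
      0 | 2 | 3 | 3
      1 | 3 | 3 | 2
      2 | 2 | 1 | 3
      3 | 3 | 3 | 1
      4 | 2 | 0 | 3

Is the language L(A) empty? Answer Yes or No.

The string ab is accepted: the run 0 → 2 → 1 ends in the accepting state 1.
Since at least one string is accepted, L(A) is not empty.

No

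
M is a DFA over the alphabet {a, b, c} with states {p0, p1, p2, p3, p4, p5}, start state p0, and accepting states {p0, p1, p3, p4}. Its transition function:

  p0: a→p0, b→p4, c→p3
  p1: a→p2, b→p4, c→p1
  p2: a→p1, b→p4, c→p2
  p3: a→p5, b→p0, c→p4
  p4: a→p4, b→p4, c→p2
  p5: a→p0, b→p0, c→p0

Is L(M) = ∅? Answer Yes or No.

The empty string ε is accepted: the run p0 ends in the accepting state p0.
Since at least one string is accepted, L(M) is not empty.

No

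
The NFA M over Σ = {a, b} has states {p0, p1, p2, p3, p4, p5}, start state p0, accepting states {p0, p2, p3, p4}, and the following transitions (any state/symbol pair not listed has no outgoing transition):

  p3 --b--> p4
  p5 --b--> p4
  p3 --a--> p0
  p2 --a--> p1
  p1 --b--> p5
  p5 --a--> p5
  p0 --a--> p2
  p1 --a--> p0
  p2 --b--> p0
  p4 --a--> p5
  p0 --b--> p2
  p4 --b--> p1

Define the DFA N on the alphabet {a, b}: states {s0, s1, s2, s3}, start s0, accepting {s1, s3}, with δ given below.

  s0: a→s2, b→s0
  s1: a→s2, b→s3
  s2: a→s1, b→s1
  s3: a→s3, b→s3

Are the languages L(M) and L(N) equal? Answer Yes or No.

No

The empty string ε is accepted by M but rejected by N.
So L(M) ≠ L(N).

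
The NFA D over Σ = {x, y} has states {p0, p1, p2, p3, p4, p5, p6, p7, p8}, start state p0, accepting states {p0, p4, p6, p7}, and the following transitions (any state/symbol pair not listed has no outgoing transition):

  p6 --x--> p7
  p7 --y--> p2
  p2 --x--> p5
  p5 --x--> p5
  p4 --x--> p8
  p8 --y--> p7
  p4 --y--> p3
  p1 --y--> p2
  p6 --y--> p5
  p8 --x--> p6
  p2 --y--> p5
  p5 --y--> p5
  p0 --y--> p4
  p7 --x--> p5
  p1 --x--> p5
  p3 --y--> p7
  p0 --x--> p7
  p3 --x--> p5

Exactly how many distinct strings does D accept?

The useful subgraph on states {p0, p3, p4, p6, p7, p8} is acyclic, so L(D) is finite; the longest accepting path visits 5 useful states, giving maximum string length 4.
Counting accepting paths from p0 by length: 1 of length 0, 2 of length 1, 3 of length 3, 1 of length 4. Total 7.

7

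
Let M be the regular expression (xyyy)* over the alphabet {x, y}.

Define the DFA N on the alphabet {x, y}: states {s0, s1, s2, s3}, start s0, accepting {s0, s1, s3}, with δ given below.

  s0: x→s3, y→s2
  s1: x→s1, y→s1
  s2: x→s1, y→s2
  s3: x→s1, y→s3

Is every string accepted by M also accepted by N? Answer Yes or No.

Yes

Converting the expression M to a DFA (subset construction, then merging equivalent states) gives the minimal DFA with states {m0, m1, m2, m3, m4}, start state m0, accepting states {m0} and transitions m0: x→m1, y→m2; m1: x→m2, y→m3; m2: x→m2, y→m2; m3: x→m2, y→m4; m4: x→m2, y→m0.
Exploring the product automaton M × N from the start pair (m0, s0), following both machines on each input symbol, reaches 12 state pairs: (m0, s0), (m1, s3), (m2, s2), (m2, s1), (m3, s3), (m4, s3), (m0, s3), (m1, s1), (m2, s3), (m3, s1), (m4, s1), (m0, s1).
M accepts in {m0} and N accepts in {s0, s1, s3}. The reachable pairs whose M-component is accepting are (m0, s0), (m0, s3), (m0, s1); in each of them the N-component is accepting too, so the product for L(M) \ L(N) (M-component accepting, N-component rejecting) has no reachable accepting pair and the difference is empty.
Hence every string in L(M) is also in L(N).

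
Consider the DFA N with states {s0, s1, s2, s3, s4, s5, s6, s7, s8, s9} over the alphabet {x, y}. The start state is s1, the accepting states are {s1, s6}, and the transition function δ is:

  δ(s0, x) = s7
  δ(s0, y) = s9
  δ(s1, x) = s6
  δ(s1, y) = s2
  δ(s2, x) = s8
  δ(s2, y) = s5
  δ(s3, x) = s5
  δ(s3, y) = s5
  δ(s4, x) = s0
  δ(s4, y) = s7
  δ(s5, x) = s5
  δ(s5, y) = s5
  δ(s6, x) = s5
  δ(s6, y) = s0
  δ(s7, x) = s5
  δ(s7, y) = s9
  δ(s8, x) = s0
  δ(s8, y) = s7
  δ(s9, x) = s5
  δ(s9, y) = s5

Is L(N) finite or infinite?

The useful states (reachable from s1 and able to reach an accepting state) are {s1, s6}.
Restricted to these states the transition graph has no cycle, so every accepting path has bounded length and L is finite.

finite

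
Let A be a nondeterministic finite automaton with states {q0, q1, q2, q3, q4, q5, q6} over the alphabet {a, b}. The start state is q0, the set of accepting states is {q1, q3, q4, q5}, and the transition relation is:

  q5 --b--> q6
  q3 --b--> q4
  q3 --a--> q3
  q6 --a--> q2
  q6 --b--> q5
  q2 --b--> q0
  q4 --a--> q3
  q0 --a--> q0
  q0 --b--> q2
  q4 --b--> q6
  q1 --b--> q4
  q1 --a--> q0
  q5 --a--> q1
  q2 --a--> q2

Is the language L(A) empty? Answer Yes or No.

Yes

The states reachable from the start state are {q0, q2}.
None of the accepting states {q1, q3, q4, q5} is reachable, so no string is accepted and L(A) = ∅.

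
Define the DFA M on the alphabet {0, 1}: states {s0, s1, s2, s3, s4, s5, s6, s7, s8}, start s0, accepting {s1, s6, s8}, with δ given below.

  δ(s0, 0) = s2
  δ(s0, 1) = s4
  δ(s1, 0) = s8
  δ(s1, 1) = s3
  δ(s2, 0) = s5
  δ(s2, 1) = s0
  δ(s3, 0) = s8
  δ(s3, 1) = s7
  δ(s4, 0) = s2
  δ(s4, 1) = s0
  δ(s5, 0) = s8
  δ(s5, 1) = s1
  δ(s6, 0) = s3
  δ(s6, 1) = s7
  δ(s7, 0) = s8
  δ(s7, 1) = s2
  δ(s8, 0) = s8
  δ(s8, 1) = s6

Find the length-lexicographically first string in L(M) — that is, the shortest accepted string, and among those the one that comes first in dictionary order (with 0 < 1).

A breadth-first search from s0 reaches an accepting state first via the path s0 → s2 → s5 → s8 on input 000.
No string of length < 3 is accepted (BFS exhausts all shorter strings without reaching an accepting state), and 000 is the lexicographically least accepting string of length 3.

000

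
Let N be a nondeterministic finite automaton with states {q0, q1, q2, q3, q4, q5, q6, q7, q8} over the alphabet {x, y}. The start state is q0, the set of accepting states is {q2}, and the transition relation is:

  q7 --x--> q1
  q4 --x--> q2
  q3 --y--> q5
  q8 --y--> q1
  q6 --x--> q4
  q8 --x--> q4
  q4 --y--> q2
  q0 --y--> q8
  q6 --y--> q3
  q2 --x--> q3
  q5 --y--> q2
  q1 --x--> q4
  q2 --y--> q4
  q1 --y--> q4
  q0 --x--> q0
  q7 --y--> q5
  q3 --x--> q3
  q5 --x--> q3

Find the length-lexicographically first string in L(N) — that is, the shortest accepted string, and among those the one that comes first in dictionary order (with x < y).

yxx

A breadth-first search from q0 reaches an accepting state first via the path q0 → q8 → q4 → q2 on input yxx.
No string of length < 3 is accepted (BFS exhausts all shorter strings without reaching an accepting state), and yxx is the lexicographically least accepting string of length 3.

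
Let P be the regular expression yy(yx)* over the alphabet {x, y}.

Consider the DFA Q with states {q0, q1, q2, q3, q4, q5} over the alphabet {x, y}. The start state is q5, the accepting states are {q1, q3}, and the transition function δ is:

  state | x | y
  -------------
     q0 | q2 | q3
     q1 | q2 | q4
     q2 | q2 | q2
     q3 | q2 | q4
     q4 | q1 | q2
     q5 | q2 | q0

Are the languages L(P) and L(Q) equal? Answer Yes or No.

Yes

Converting the expression P to a DFA (subset construction, then merging equivalent states) gives the minimal DFA with states {p0, p1, p2, p3, p4}, start state p0, accepting states {p3} and transitions p0: x→p1, y→p2; p1: x→p1, y→p1; p2: x→p1, y→p3; p3: x→p1, y→p4; p4: x→p3, y→p1.
Exploring the product automaton P × Q from the start pair (p0, q5), following both machines on each input symbol, reaches 6 state pairs: (p0, q5), (p1, q2), (p2, q0), (p3, q3), (p4, q4), (p3, q1).
P accepts in {p3} and Q accepts in {q1, q3}. In every reachable pair the two components are either both accepting — (p3, q3), (p3, q1) — or both non-accepting, so no string is accepted by exactly one of the machines: L(P) \ L(Q) and L(Q) \ L(P) are both empty.
Hence every string is accepted by P iff it is accepted by Q, and the two languages coincide.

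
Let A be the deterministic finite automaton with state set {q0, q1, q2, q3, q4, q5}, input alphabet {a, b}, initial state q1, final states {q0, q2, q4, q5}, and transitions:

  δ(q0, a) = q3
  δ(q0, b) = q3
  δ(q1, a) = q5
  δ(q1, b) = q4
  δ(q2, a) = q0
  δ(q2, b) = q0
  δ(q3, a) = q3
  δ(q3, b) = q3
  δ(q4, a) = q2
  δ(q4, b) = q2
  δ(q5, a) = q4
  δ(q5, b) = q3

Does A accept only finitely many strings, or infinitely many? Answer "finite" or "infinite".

The useful states (reachable from q1 and able to reach an accepting state) are {q0, q1, q2, q4, q5}.
Restricted to these states the transition graph has no cycle, so every accepting path has bounded length and L is finite.

finite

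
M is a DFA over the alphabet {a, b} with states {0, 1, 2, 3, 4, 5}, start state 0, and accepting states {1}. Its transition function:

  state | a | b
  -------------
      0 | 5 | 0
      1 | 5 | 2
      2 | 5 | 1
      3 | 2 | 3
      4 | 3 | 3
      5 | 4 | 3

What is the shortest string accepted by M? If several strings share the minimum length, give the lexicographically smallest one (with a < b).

A breadth-first search from 0 reaches an accepting state first via the path 0 → 5 → 3 → 2 → 1 on input abab.
No string of length < 4 is accepted (BFS exhausts all shorter strings without reaching an accepting state), and abab is the lexicographically least accepting string of length 4.

abab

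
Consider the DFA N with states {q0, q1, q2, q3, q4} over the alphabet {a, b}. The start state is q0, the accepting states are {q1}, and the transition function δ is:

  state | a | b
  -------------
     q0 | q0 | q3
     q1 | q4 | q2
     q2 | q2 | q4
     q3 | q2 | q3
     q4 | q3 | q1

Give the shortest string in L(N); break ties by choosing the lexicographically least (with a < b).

A breadth-first search from q0 reaches an accepting state first via the path q0 → q3 → q2 → q4 → q1 on input babb.
No string of length < 4 is accepted (BFS exhausts all shorter strings without reaching an accepting state), and babb is the lexicographically least accepting string of length 4.

babb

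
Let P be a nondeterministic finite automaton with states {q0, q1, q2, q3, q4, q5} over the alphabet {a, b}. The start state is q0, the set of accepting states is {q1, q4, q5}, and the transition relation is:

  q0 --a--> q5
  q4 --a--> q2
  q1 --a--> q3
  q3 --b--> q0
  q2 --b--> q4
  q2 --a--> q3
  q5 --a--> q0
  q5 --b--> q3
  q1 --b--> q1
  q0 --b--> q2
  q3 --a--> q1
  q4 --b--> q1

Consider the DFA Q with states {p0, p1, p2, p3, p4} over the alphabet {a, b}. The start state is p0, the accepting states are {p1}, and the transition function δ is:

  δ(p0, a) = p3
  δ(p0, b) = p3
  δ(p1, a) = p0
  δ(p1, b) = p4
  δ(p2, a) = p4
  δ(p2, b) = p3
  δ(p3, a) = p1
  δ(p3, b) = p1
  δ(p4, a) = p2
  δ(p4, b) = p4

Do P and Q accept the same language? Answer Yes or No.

No

The string a is accepted by P but rejected by Q.
So L(P) ≠ L(Q).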